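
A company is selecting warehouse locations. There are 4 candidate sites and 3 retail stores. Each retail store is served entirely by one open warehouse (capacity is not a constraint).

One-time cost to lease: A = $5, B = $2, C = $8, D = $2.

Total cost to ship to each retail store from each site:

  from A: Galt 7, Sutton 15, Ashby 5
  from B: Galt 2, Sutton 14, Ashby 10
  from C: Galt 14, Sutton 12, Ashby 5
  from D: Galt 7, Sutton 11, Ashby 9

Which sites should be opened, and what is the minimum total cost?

Open B and D; minimum total cost 26.

For any fixed open set, each retail store goes to its cheapest open site; total = fixed + service.
{B, D}: Galt→B 2, Sutton→D 11, Ashby→D 9. Service 22; fixed 4; total 26.
{A, B, D}: service 18 + fixed 9 = 27
{A, B}: Galt→B 2, Sutton→B 14, Ashby→A 5. Service 21; fixed 7; total 28.
{A, B, C, D}: service 18 + fixed 17 = 35
(All 15 nonempty subsets were checked; B and D is lowest.)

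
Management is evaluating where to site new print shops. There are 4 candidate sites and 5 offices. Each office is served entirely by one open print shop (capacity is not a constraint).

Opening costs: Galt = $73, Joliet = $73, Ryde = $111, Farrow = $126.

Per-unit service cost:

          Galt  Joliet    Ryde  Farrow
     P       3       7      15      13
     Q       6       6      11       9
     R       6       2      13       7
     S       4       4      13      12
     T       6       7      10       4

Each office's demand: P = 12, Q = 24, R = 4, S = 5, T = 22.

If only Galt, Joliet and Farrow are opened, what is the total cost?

Total cost: 568

Each office is assigned to its cheapest site among the open ones.
{Galt, Joliet, Farrow}: P→Galt 3·12=36, Q→Galt 6·24=144, R→Joliet 2·4=8, S→Galt 4·5=20, T→Farrow 4·22=88. Service 296; fixed 272; total 568.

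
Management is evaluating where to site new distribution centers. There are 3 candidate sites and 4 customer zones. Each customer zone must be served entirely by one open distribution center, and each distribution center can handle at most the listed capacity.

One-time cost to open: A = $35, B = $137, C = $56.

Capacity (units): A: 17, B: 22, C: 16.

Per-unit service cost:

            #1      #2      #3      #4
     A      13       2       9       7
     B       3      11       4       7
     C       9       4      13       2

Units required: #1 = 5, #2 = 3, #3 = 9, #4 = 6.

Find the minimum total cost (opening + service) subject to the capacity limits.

Open {A, C}: #1→C 9·5=45, #2→A 2·3=6, #3→A 9·9=81, #4→C 2·6=12.
Loads: A carries 12/17, C carries 11/16. Service 144; fixed 91; total 235.
Next best feasible plan costs 241.

Minimum total cost: 235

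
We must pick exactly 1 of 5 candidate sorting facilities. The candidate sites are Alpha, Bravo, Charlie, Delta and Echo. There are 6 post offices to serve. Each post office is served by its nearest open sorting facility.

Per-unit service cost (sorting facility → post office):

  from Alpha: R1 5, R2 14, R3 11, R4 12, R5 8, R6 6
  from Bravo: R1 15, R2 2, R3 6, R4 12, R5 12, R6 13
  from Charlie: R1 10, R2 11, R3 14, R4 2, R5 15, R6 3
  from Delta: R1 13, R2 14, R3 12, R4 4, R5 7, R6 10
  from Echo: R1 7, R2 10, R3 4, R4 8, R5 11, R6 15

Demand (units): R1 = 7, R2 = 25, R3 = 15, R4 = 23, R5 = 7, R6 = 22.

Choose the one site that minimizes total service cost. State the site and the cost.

With exactly 1 open, each post office uses its cheapest among the chosen.
{Charlie}: R1→Charlie 10·7=70, R2→Charlie 11·25=275, R3→Charlie 14·15=210, R4→Charlie 2·23=46, R5→Charlie 15·7=105, R6→Charlie 3·22=66. Service cost 772.
{Bravo}: service cost 891
{Echo}: service cost 950
Among all 5 size-1 choices, {Charlie} is lowest.

Choose Charlie only; total service cost 772.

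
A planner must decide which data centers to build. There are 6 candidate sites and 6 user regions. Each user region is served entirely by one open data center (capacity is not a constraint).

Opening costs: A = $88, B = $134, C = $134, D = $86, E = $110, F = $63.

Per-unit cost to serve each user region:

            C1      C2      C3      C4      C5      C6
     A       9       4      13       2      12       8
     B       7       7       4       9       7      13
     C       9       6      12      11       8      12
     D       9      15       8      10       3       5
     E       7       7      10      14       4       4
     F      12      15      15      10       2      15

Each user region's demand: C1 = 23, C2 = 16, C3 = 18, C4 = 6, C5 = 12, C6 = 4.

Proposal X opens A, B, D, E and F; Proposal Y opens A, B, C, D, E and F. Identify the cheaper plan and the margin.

Proposal X is cheaper by 134.

Proposal X: {A, B, D, E, F}: C1→B 7·23=161, C2→A 4·16=64, C3→B 4·18=72, C4→A 2·6=12, C5→F 2·12=24, C6→E 4·4=16. Service 349; fixed 481; total 830.
Proposal Y: {A, B, C, D, E, F}: C1→B 7·23=161, C2→A 4·16=64, C3→B 4·18=72, C4→A 2·6=12, C5→F 2·12=24, C6→E 4·4=16. Service 349; fixed 615; total 964.
Difference: |830 − 964| = 134.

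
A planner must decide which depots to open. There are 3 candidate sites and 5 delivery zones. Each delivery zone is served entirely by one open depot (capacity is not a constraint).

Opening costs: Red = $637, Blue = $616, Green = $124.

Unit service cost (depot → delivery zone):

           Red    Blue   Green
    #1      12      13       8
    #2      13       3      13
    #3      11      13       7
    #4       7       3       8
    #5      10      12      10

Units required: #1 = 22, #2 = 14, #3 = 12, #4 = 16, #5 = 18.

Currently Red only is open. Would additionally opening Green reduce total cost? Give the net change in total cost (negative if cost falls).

Current service cost with {Red}: 870.
Adding Green: each delivery zone re-picks its cheapest; new service cost 734, saving 136.
Extra fixed cost: 124. Net change = 124 − 136 = -12.
(Totals: 1507 → 1495.)

Yes — net change −12 (cost falls by 12).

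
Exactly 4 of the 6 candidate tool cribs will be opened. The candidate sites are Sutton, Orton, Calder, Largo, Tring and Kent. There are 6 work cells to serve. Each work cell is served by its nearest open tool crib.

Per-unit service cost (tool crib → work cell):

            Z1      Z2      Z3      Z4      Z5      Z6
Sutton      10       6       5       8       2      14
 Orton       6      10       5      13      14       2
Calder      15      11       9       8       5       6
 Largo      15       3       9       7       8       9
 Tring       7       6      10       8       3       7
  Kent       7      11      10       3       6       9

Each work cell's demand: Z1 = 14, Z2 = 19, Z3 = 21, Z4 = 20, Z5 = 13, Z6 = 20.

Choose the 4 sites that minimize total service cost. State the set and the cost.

Choose Sutton, Orton, Largo and Kent; total service cost 372.

With exactly 4 open, each work cell uses its cheapest among the chosen.
{Sutton, Orton, Largo, Kent}: Z1→Orton 6·14=84, Z2→Largo 3·19=57, Z3→Sutton 5·21=105, Z4→Kent 3·20=60, Z5→Sutton 2·13=26, Z6→Orton 2·20=40. Service cost 372.
{Orton, Largo, Tring, Kent}: service cost 385
{Orton, Calder, Largo, Kent}: service cost 411
Among all 15 size-4 choices, {Sutton, Orton, Largo, Kent} is lowest.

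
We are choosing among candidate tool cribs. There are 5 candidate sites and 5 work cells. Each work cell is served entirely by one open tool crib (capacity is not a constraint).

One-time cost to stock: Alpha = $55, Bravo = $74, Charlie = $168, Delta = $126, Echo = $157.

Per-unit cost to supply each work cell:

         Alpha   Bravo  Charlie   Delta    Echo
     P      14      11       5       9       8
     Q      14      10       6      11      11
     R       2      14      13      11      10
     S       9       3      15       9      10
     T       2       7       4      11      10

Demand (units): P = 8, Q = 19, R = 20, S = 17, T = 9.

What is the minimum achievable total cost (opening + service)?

Minimum total cost: 516

For any fixed open set, each work cell goes to its cheapest open site; total = fixed + service.
{Alpha, Bravo}: P→Bravo 11·8=88, Q→Bravo 10·19=190, R→Alpha 2·20=40, S→Bravo 3·17=51, T→Alpha 2·9=18. Service 387; fixed 129; total 516.
{Alpha, Bravo, Charlie}: service 263 + fixed 297 = 560
{Alpha, Charlie}: service 365 + fixed 223 = 588
{Alpha, Bravo, Charlie, Delta, Echo}: service 263 + fixed 580 = 843
No other subset beats 516.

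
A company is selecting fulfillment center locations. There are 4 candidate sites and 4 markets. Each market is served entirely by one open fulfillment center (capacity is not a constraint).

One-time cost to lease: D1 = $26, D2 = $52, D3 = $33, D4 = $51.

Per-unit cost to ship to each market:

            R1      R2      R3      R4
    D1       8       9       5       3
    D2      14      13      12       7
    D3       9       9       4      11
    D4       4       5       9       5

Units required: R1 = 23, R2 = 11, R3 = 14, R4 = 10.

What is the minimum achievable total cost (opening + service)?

For any fixed open set, each market goes to its cheapest open site; total = fixed + service.
{D1, D4}: R1→D4 4·23=92, R2→D4 5·11=55, R3→D1 5·14=70, R4→D1 3·10=30. Service 247; fixed 77; total 324.
{D3, D4}: service 253 + fixed 84 = 337
{D1, D3, D4}: R1→D4 4·23=92, R2→D4 5·11=55, R3→D3 4·14=56, R4→D1 3·10=30. Service 233; fixed 110; total 343.
{D1, D2, D3, D4}: R1→D4 4·23=92, R2→D4 5·11=55, R3→D3 4·14=56, R4→D1 3·10=30. Service 233; fixed 162; total 395.
(All 15 nonempty subsets were checked; D1 and D4 is lowest.)

Minimum total cost: 324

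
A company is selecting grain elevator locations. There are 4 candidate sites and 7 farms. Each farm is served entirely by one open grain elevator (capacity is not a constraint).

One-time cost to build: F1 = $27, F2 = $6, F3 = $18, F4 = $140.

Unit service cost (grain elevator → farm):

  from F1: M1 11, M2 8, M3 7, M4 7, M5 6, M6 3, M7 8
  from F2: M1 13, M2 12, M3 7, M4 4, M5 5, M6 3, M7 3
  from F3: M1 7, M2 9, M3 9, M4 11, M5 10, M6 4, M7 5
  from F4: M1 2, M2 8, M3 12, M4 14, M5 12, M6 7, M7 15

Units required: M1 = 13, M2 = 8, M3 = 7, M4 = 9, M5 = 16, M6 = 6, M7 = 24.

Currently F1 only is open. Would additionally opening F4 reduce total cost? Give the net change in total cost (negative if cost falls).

Current service cost with {F1}: 625.
Adding F4: each farm re-picks its cheapest; new service cost 508, saving 117.
Extra fixed cost: 140. Net change = 140 − 117 = 23.
(Totals: 652 → 675.)

No — net change +23 (cost rises by 23).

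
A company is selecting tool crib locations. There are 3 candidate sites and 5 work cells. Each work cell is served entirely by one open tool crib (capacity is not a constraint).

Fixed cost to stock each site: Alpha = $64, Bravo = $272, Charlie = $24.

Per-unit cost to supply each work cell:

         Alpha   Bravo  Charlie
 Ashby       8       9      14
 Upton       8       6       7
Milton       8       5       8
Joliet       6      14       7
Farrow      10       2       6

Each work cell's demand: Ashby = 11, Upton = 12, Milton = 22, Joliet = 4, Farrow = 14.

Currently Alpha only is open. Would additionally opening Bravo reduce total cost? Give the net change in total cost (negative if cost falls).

No — net change +70 (cost rises by 70).

Current service cost with {Alpha}: 524.
Adding Bravo: each work cell re-picks its cheapest; new service cost 322, saving 202.
Extra fixed cost: 272. Net change = 272 − 202 = 70.
(Totals: 588 → 658.)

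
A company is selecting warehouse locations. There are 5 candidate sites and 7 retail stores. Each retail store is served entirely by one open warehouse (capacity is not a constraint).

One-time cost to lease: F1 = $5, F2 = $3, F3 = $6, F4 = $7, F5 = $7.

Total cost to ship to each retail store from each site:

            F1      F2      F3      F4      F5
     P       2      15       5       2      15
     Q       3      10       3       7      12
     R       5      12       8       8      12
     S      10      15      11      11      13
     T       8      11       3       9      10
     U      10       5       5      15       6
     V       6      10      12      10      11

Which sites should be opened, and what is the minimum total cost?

Open F1 and F3; minimum total cost 45.

For any fixed open set, each retail store goes to its cheapest open site; total = fixed + service.
{F1, F3}: P→F1 2, Q→F1 3, R→F1 5, S→F1 10, T→F3 3, U→F3 5, V→F1 6. Service 34; fixed 11; total 45.
{F1, F2}: service 39 + fixed 8 = 47
{F1, F2, F3}: service 34 + fixed 14 = 48
{F1, F2, F3, F4, F5}: P→F1 2, Q→F1 3, R→F1 5, S→F1 10, T→F3 3, U→F2 5, V→F1 6. Service 34; fixed 28; total 62.
No other subset beats 45.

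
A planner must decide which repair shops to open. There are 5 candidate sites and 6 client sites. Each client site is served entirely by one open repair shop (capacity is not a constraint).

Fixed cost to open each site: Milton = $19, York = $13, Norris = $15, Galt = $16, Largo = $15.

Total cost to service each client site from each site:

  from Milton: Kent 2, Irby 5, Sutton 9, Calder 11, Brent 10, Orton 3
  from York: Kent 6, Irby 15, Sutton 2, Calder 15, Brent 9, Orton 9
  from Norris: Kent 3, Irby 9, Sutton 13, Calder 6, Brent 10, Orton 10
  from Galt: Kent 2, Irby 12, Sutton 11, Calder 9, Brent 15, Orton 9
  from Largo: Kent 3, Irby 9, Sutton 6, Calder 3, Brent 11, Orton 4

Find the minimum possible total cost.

Minimum total cost: 51

For any fixed open set, each client site goes to its cheapest open site; total = fixed + service.
{Largo}: Kent→Largo 3, Irby→Largo 9, Sutton→Largo 6, Calder→Largo 3, Brent→Largo 11, Orton→Largo 4. Service 36; fixed 15; total 51.
{York, Largo}: service 30 + fixed 28 = 58
{Milton}: service 40 + fixed 19 = 59
{Milton, York, Norris, Galt, Largo}: service 24 + fixed 78 = 102
No other subset beats 51.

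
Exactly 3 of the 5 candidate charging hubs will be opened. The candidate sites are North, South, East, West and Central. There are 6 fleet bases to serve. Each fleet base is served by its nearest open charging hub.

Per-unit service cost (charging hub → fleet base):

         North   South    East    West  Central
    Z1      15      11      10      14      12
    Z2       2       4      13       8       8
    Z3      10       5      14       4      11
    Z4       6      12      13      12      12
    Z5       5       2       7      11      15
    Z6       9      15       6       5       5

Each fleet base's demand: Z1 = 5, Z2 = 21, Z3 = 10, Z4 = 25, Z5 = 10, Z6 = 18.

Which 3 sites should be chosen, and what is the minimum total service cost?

With exactly 3 open, each fleet base uses its cheapest among the chosen.
{North, South, West}: Z1→South 11·5=55, Z2→North 2·21=42, Z3→West 4·10=40, Z4→North 6·25=150, Z5→South 2·10=20, Z6→West 5·18=90. Service cost 397.
{North, South, Central}: service cost 407
{North, South, East}: service cost 420
Among all 10 size-3 choices, {North, South, West} is lowest.

Choose North, South and West; total service cost 397.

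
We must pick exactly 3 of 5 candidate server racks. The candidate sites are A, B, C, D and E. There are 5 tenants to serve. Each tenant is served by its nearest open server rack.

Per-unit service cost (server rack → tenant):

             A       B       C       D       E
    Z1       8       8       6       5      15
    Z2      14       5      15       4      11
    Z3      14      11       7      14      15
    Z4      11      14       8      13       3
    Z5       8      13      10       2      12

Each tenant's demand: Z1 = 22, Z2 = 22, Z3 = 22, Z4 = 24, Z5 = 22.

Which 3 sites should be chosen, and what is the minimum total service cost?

Choose C, D and E; total service cost 468.

With exactly 3 open, each tenant uses its cheapest among the chosen.
{C, D, E}: Z1→D 5·22=110, Z2→D 4·22=88, Z3→C 7·22=154, Z4→E 3·24=72, Z5→D 2·22=44. Service cost 468.
{B, D, E}: service cost 556
{A, C, D}: service cost 588
Among all 10 size-3 choices, {C, D, E} is lowest.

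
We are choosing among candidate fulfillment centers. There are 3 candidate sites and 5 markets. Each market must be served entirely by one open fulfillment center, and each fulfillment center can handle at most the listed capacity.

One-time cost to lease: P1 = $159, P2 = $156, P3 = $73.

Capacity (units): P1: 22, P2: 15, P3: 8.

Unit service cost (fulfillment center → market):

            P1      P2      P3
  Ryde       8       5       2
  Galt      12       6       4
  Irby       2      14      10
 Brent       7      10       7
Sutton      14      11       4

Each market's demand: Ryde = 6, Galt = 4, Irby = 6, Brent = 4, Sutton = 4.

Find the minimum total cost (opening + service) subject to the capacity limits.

Minimum total cost: 352

Open {P1, P3}: Ryde→P1 8·6=48, Galt→P3 4·4=16, Irby→P1 2·6=12, Brent→P1 7·4=28, Sutton→P3 4·4=16.
Loads: P1 carries 16/22, P3 carries 8/8. Service 120; fixed 232; total 352.
Next best feasible plan costs 384.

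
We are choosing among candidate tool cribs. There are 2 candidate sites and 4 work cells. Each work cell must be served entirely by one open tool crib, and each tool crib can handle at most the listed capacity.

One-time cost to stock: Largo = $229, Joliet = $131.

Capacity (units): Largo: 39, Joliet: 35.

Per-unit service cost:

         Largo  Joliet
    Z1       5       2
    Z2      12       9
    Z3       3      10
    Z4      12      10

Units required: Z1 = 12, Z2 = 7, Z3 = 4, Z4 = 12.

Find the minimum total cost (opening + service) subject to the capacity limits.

Minimum total cost: 378

Open {Joliet}: Z1→Joliet 2·12=24, Z2→Joliet 9·7=63, Z3→Joliet 10·4=40, Z4→Joliet 10·12=120.
Loads: Joliet carries 35/35. Service 247; fixed 131; total 378.
Next best feasible plan costs 529.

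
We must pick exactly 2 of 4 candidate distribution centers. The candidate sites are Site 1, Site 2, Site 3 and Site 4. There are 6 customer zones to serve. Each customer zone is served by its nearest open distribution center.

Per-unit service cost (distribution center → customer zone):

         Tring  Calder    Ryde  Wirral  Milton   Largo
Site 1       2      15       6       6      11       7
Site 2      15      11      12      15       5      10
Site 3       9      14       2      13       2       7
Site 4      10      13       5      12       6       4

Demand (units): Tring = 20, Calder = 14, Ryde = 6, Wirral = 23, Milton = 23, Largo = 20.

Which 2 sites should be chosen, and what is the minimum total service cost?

Choose Site 1 and Site 3; total service cost 572.

With exactly 2 open, each customer zone uses its cheapest among the chosen.
{Site 1, Site 3}: Tring→Site 1 2·20=40, Calder→Site 3 14·14=196, Ryde→Site 3 2·6=12, Wirral→Site 1 6·23=138, Milton→Site 3 2·23=46, Largo→Site 1 7·20=140. Service cost 572.
{Site 1, Site 4}: service cost 608
{Site 1, Site 2}: service cost 623
Among all 6 size-2 choices, {Site 1, Site 3} is lowest.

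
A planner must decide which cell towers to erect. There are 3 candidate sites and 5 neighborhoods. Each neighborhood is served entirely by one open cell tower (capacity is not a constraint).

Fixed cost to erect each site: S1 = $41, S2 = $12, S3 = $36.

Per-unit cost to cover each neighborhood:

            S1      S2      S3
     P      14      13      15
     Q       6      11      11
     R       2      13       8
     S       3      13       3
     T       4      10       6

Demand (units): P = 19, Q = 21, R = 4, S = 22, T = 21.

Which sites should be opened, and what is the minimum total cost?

For any fixed open set, each neighborhood goes to its cheapest open site; total = fixed + service.
{S1, S2}: P→S2 13·19=247, Q→S1 6·21=126, R→S1 2·4=8, S→S1 3·22=66, T→S1 4·21=84. Service 531; fixed 53; total 584.
{S1}: service 550 + fixed 41 = 591
{S1, S2, S3}: P→S2 13·19=247, Q→S1 6·21=126, R→S1 2·4=8, S→S1 3·22=66, T→S1 4·21=84. Service 531; fixed 89; total 620.
{S2}: service 1026 + fixed 12 = 1038
(All 7 nonempty subsets were checked; S1 and S2 is lowest.)

Open S1 and S2; minimum total cost 584.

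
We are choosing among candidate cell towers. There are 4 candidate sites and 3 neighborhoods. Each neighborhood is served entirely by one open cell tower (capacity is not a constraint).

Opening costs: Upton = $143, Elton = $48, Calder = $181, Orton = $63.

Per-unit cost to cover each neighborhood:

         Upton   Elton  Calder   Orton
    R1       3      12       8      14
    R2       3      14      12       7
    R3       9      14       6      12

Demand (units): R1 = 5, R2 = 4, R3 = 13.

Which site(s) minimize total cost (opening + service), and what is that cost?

Open Upton only; minimum total cost 287.

For any fixed open set, each neighborhood goes to its cheapest open site; total = fixed + service.
{Upton}: R1→Upton 3·5=15, R2→Upton 3·4=12, R3→Upton 9·13=117. Service 144; fixed 143; total 287.
{Orton}: R1→Orton 14·5=70, R2→Orton 7·4=28, R3→Orton 12·13=156. Service 254; fixed 63; total 317.
{Upton, Elton}: R1→Upton 3·5=15, R2→Upton 3·4=12, R3→Upton 9·13=117. Service 144; fixed 191; total 335.
{Upton, Elton, Calder, Orton}: service 105 + fixed 435 = 540
No other subset beats 287.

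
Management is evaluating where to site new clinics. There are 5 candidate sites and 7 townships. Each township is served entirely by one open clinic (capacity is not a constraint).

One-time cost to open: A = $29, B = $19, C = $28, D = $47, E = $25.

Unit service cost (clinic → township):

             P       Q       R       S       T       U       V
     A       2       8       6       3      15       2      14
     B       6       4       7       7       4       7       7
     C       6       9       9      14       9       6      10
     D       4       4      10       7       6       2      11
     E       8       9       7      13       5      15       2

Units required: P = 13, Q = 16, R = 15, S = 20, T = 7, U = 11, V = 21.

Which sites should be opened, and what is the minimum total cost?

For any fixed open set, each township goes to its cheapest open site; total = fixed + service.
{A, B, E}: P→A 2·13=26, Q→B 4·16=64, R→A 6·15=90, S→A 3·20=60, T→B 4·7=28, U→A 2·11=22, V→E 2·21=42. Service 332; fixed 73; total 405.
{A, B, C, E}: service 332 + fixed 101 = 433
{A, D, E}: service 339 + fixed 101 = 440
{A, B, C, D, E}: P→A 2·13=26, Q→B 4·16=64, R→A 6·15=90, S→A 3·20=60, T→B 4·7=28, U→A 2·11=22, V→E 2·21=42. Service 332; fixed 148; total 480.
No other subset beats 405.

Open A, B and E; minimum total cost 405.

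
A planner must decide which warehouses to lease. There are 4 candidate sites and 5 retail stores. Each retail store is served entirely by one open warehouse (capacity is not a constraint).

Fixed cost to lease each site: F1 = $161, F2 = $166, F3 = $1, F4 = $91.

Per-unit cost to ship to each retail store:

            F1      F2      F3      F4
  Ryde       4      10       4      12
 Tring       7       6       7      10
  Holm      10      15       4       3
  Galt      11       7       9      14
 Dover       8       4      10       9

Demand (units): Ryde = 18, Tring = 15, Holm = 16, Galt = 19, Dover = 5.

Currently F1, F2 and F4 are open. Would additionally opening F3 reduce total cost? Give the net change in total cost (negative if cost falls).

No — net change +1 (cost rises by 1).

Current service cost with {F1, F2, F4}: 363.
Adding F3: each retail store re-picks its cheapest; new service cost 363, saving 0.
Extra fixed cost: 1. Net change = 1 − 0 = 1.
(Totals: 781 → 782.)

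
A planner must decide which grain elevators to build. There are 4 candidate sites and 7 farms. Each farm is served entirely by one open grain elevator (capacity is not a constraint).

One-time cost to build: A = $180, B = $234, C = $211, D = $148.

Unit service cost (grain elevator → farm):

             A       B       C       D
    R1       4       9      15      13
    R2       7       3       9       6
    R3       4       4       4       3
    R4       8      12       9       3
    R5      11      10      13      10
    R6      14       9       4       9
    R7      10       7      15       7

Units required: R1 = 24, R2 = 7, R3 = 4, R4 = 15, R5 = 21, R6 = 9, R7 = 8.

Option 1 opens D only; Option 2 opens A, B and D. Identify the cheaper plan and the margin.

Option 1: {D}: R1→D 13·24=312, R2→D 6·7=42, R3→D 3·4=12, R4→D 3·15=45, R5→D 10·21=210, R6→D 9·9=81, R7→D 7·8=56. Service 758; fixed 148; total 906.
Option 2: {A, B, D}: R1→A 4·24=96, R2→B 3·7=21, R3→D 3·4=12, R4→D 3·15=45, R5→B 10·21=210, R6→B 9·9=81, R7→B 7·8=56. Service 521; fixed 562; total 1083.
Difference: |906 − 1083| = 177.

Option 1 is cheaper by 177.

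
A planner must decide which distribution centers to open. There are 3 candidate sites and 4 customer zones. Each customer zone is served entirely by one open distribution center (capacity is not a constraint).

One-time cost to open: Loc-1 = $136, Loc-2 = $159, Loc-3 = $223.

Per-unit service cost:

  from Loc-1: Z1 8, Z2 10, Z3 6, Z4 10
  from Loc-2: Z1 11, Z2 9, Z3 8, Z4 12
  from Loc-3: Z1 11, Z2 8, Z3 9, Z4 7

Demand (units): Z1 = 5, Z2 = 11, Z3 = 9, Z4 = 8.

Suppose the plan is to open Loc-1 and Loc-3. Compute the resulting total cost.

Total cost: 597

Each customer zone is assigned to its cheapest site among the open ones.
{Loc-1, Loc-3}: Z1→Loc-1 8·5=40, Z2→Loc-3 8·11=88, Z3→Loc-1 6·9=54, Z4→Loc-3 7·8=56. Service 238; fixed 359; total 597.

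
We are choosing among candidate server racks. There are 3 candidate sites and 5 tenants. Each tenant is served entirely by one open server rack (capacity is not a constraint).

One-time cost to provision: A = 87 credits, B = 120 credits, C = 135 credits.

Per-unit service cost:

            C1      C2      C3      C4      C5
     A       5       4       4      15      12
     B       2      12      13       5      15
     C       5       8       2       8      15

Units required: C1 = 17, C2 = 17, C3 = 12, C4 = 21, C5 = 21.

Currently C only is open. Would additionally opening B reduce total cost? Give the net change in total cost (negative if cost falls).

Current service cost with {C}: 728.
Adding B: each tenant re-picks its cheapest; new service cost 614, saving 114.
Extra fixed cost: 120. Net change = 120 − 114 = 6.
(Totals: 863 → 869.)

No — net change +6 (cost rises by 6).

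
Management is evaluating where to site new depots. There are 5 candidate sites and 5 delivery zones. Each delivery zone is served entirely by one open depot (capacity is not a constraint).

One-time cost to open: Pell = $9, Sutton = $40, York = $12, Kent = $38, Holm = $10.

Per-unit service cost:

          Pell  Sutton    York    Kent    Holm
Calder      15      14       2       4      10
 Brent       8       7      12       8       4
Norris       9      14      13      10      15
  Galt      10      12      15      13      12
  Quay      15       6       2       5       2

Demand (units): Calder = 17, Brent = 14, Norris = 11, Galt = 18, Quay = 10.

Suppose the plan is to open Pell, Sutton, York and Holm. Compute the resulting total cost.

Total cost: 460

Each delivery zone is assigned to its cheapest site among the open ones.
{Pell, Sutton, York, Holm}: Calder→York 2·17=34, Brent→Holm 4·14=56, Norris→Pell 9·11=99, Galt→Pell 10·18=180, Quay→York 2·10=20. Service 389; fixed 71; total 460.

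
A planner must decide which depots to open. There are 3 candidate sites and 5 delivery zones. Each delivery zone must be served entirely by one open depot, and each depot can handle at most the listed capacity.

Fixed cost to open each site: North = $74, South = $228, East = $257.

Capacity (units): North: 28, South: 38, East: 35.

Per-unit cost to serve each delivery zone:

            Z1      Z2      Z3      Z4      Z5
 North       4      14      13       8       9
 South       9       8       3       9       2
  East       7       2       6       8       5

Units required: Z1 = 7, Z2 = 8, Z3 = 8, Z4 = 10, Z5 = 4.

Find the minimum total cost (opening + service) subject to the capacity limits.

Open {South}: Z1→South 9·7=63, Z2→South 8·8=64, Z3→South 3·8=24, Z4→South 9·10=90, Z5→South 2·4=8.
Loads: South carries 37/38. Service 249; fixed 228; total 477.
Next best feasible plan costs 506.

Minimum total cost: 477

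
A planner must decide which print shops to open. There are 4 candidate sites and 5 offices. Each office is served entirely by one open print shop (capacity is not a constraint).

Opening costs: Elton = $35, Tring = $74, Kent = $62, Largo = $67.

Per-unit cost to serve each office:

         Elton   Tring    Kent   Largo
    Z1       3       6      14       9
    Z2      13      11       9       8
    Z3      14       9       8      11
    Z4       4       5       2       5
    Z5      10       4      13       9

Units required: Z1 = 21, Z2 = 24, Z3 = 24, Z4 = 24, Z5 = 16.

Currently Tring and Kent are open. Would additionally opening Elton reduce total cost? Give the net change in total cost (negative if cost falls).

Yes — net change −28 (cost falls by 28).

Current service cost with {Tring, Kent}: 646.
Adding Elton: each office re-picks its cheapest; new service cost 583, saving 63.
Extra fixed cost: 35. Net change = 35 − 63 = -28.
(Totals: 782 → 754.)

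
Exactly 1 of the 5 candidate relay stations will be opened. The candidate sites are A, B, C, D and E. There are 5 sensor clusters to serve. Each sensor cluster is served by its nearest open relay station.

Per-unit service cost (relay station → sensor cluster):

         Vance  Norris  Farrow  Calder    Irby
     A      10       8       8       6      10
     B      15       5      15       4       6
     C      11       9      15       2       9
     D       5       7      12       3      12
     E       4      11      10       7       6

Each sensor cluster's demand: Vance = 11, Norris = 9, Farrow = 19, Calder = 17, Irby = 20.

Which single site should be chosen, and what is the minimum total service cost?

Choose E only; total service cost 572.

With exactly 1 open, each sensor cluster uses its cheapest among the chosen.
{E}: Vance→E 4·11=44, Norris→E 11·9=99, Farrow→E 10·19=190, Calder→E 7·17=119, Irby→E 6·20=120. Service cost 572.
{A}: service cost 636
{D}: service cost 637
Among all 5 size-1 choices, {E} is lowest.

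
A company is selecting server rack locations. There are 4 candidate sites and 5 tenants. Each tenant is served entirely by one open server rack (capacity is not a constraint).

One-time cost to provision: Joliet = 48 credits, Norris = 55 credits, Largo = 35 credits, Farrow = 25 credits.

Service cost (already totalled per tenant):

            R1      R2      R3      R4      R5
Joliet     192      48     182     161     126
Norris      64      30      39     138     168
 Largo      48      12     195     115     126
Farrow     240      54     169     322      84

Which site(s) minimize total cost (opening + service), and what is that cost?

Open Norris, Largo and Farrow; minimum total cost 413.

For any fixed open set, each tenant goes to its cheapest open site; total = fixed + service.
{Norris, Largo, Farrow}: R1→Largo 48, R2→Largo 12, R3→Norris 39, R4→Largo 115, R5→Farrow 84. Service 298; fixed 115; total 413.
{Norris, Largo}: R1→Largo 48, R2→Largo 12, R3→Norris 39, R4→Largo 115, R5→Largo 126. Service 340; fixed 90; total 430.
{Norris, Farrow}: service 355 + fixed 80 = 435
{Joliet, Norris, Largo, Farrow}: service 298 + fixed 163 = 461
No other subset beats 413.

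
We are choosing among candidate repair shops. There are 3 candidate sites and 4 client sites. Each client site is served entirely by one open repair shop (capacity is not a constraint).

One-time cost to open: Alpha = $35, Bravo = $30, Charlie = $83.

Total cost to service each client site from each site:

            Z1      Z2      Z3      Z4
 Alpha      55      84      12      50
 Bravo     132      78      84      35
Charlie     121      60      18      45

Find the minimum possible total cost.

For any fixed open set, each client site goes to its cheapest open site; total = fixed + service.
{Alpha}: Z1→Alpha 55, Z2→Alpha 84, Z3→Alpha 12, Z4→Alpha 50. Service 201; fixed 35; total 236.
{Alpha, Bravo}: service 180 + fixed 65 = 245
{Alpha, Charlie}: Z1→Alpha 55, Z2→Charlie 60, Z3→Alpha 12, Z4→Charlie 45. Service 172; fixed 118; total 290.
{Alpha, Bravo, Charlie}: Z1→Alpha 55, Z2→Charlie 60, Z3→Alpha 12, Z4→Bravo 35. Service 162; fixed 148; total 310.
(All 7 nonempty subsets were checked; Alpha only is lowest.)

Minimum total cost: 236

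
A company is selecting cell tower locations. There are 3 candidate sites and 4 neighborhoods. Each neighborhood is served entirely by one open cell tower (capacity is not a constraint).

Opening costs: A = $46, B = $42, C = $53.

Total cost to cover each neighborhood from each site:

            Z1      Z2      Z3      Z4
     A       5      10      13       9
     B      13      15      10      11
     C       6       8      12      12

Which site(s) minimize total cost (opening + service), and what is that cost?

Open A only; minimum total cost 83.

For any fixed open set, each neighborhood goes to its cheapest open site; total = fixed + service.
{A}: Z1→A 5, Z2→A 10, Z3→A 13, Z4→A 9. Service 37; fixed 46; total 83.
{B}: Z1→B 13, Z2→B 15, Z3→B 10, Z4→B 11. Service 49; fixed 42; total 91.
{C}: service 38 + fixed 53 = 91
{A, B, C}: Z1→A 5, Z2→C 8, Z3→B 10, Z4→A 9. Service 32; fixed 141; total 173.
No other subset beats 83.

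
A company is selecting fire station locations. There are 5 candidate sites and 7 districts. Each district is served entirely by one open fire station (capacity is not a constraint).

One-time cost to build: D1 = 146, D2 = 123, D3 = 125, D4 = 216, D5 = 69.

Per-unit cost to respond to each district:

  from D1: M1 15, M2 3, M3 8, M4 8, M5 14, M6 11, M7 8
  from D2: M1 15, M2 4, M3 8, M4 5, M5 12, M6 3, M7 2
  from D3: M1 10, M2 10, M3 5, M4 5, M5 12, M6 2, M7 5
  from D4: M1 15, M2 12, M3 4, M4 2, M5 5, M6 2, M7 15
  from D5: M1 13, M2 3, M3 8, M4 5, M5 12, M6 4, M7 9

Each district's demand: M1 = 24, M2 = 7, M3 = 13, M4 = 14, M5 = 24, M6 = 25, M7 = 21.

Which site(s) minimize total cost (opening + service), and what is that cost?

Open D3 and D4; minimum total cost 1006.

For any fixed open set, each district goes to its cheapest open site; total = fixed + service.
{D3, D4}: M1→D3 10·24=240, M2→D3 10·7=70, M3→D4 4·13=52, M4→D4 2·14=28, M5→D4 5·24=120, M6→D3 2·25=50, M7→D3 5·21=105. Service 665; fixed 341; total 1006.
{D3}: service 888 + fixed 125 = 1013
{D2, D4}: service 680 + fixed 339 = 1019
{D1, D2, D3, D4, D5}: service 553 + fixed 679 = 1232
No other subset beats 1006.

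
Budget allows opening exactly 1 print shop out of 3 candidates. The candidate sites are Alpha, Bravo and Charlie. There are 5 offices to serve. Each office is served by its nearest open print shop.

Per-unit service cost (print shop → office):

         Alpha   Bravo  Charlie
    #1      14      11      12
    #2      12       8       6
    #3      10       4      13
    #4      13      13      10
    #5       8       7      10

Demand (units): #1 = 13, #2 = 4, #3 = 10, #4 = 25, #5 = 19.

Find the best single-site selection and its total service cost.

With exactly 1 open, each office uses its cheapest among the chosen.
{Bravo}: #1→Bravo 11·13=143, #2→Bravo 8·4=32, #3→Bravo 4·10=40, #4→Bravo 13·25=325, #5→Bravo 7·19=133. Service cost 673.
{Charlie}: service cost 750
{Alpha}: service cost 807
Among all 3 size-1 choices, {Bravo} is lowest.

Choose Bravo only; total service cost 673.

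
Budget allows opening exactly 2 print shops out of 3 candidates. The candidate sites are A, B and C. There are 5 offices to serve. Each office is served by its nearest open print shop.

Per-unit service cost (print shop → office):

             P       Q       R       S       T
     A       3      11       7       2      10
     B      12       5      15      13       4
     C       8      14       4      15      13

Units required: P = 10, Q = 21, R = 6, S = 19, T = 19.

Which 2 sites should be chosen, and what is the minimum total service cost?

Choose A and B; total service cost 291.

With exactly 2 open, each office uses its cheapest among the chosen.
{A, B}: P→A 3·10=30, Q→B 5·21=105, R→A 7·6=42, S→A 2·19=38, T→B 4·19=76. Service cost 291.
{A, C}: service cost 513
{B, C}: service cost 532
Among all 3 size-2 choices, {A, B} is lowest.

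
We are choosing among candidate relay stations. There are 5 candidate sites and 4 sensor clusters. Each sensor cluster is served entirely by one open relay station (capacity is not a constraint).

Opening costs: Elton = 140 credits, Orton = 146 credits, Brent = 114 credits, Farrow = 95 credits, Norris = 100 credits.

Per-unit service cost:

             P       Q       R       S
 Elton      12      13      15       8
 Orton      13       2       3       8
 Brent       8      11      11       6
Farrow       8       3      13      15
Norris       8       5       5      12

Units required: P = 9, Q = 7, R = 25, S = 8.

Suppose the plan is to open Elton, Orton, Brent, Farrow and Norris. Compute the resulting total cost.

Each sensor cluster is assigned to its cheapest site among the open ones.
{Elton, Orton, Brent, Farrow, Norris}: P→Brent 8·9=72, Q→Orton 2·7=14, R→Orton 3·25=75, S→Brent 6·8=48. Service 209; fixed 595; total 804.

Total cost: 804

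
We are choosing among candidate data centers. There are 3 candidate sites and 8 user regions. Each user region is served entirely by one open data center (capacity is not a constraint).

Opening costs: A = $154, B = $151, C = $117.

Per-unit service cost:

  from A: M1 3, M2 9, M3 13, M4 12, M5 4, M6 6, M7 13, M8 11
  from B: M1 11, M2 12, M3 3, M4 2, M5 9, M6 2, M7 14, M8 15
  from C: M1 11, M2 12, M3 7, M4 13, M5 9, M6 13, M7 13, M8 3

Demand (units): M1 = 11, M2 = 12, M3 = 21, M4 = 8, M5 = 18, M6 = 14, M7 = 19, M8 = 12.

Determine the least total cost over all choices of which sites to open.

For any fixed open set, each user region goes to its cheapest open site; total = fixed + service.
{A, B}: M1→A 3·11=33, M2→A 9·12=108, M3→B 3·21=63, M4→B 2·8=16, M5→A 4·18=72, M6→B 2·14=28, M7→A 13·19=247, M8→A 11·12=132. Service 699; fixed 305; total 1004.
{A, B, C}: service 603 + fixed 422 = 1025
{B, C}: service 817 + fixed 268 = 1085
{C}: service 1143 + fixed 117 = 1260
No other subset beats 1004.

Minimum total cost: 1004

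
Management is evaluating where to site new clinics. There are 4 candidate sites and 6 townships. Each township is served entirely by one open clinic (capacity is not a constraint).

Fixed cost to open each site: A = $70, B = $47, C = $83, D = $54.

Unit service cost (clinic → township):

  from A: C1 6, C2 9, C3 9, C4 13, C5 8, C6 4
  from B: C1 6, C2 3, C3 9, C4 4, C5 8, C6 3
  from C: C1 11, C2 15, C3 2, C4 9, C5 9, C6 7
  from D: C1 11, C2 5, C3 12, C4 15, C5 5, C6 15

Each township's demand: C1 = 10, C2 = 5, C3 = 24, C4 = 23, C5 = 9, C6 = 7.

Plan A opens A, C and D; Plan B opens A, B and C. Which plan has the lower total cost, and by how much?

Plan A: {A, C, D}: C1→A 6·10=60, C2→D 5·5=25, C3→C 2·24=48, C4→C 9·23=207, C5→D 5·9=45, C6→A 4·7=28. Service 413; fixed 207; total 620.
Plan B: {A, B, C}: C1→A 6·10=60, C2→B 3·5=15, C3→C 2·24=48, C4→B 4·23=92, C5→A 8·9=72, C6→B 3·7=21. Service 308; fixed 200; total 508.
Difference: |620 − 508| = 112.

Plan B is cheaper by 112.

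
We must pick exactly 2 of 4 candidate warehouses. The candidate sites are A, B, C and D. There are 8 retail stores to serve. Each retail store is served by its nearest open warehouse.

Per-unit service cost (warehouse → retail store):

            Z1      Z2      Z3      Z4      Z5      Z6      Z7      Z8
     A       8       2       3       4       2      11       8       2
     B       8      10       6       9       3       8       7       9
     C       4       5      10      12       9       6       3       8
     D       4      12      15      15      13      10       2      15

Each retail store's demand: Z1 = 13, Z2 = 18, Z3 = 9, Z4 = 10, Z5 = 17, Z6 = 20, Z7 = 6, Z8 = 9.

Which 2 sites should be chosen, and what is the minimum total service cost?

Choose A and C; total service cost 345.

With exactly 2 open, each retail store uses its cheapest among the chosen.
{A, C}: Z1→C 4·13=52, Z2→A 2·18=36, Z3→A 3·9=27, Z4→A 4·10=40, Z5→A 2·17=34, Z6→C 6·20=120, Z7→C 3·6=18, Z8→A 2·9=18. Service cost 345.
{A, D}: service cost 419
{A, B}: service cost 461
Among all 6 size-2 choices, {A, C} is lowest.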